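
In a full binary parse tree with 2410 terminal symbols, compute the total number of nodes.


Leaf nodes (terminals): 2410
Internal nodes = n - 1 = 2410 - 1 = 2409
Total = leaves + internal = 2410 + 2409 = 4819

4819


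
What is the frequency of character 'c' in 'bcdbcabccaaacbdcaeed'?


Scanning 'bcdbcabccaaacbdcaeed' for 'c':
  Position 1: 'c' -> MATCH (count: 1)
  Position 4: 'c' -> MATCH (count: 2)
  Position 7: 'c' -> MATCH (count: 3)
  Position 8: 'c' -> MATCH (count: 4)
  Position 12: 'c' -> MATCH (count: 5)
  Position 15: 'c' -> MATCH (count: 6)
Total occurrences of 'c': 6

6


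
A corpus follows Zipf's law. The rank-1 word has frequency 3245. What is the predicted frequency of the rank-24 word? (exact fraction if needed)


Zipf's law: freq(rank) = f1 / rank
f1 = 3245, rank = 24
freq = 3245 / 24
GCD(3245, 24) = 1
Simplified: 3245/24

3245/24


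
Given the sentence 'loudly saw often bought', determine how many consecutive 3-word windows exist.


Word trigrams from [4] words:
  Trigram 1: (loudly saw often)
  Trigram 2: (saw often bought)
Total word trigrams: 4 - 2 = 2

2


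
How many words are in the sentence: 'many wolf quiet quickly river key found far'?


Counting words by splitting on spaces:
  Word 1: 'many'
  Word 2: 'wolf'
  Word 3: 'quiet'
  Word 4: 'quickly'
  Word 5: 'river'
  Word 6: 'key'
  Word 7: 'found'
  Word 8: 'far'
Total words: 8

8


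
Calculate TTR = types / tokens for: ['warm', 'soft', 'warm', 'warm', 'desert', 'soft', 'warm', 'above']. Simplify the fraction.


Tokens: 8
Unique types: ('above', 'desert', 'soft', 'warm') = 4
TTR = 4/8
Simplify: divide both by 4 -> 1/2
TTR = 1/2

1/2


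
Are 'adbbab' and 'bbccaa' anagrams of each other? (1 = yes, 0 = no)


Sort characters of 'adbbab': 'aabbbd'
Sort characters of 'bbccaa': 'aabbcc'
Sorted forms differ -> they are NOT anagrams
Result: 0

0


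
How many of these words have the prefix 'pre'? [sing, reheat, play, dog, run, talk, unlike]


Checking each word for prefix 'pre':
  'sing' -> no (count: 0)
  'reheat' -> no (count: 0)
  'play' -> no (count: 0)
  'dog' -> no (count: 0)
  'run' -> no (count: 0)
  'talk' -> no (count: 0)
  'unlike' -> no (count: 0)
Total with prefix 'pre': 0

0


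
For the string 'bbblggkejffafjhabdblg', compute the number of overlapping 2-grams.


String 'bbblggkejffafjhabdblg' has length L = 21.
Number of overlapping n-grams = L - n + 1
Substituting: 21 - 2 + 1 = 20

20


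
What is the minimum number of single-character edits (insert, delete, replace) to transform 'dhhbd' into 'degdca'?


Building DP table for s1='dhhbd' (len 5) and s2='degdca' (len 6):
       d  e  g  d  c  a
    0  1  2  3  4  5  6
  d 1  0  1  2  3  4  5
  h 2  1  1  2  3  4  5
  h 3  2  2  2  3  4  5
  b 4  3  3  3  3  4  5
  d 5  4  4  4  3  4  5
Edit distance = dp[5][6] = 5

5


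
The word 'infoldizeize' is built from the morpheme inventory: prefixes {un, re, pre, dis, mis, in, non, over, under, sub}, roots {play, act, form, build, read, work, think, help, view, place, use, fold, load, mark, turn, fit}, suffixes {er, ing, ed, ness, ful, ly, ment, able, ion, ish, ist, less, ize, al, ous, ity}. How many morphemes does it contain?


Segmenting 'infoldizeize' against the inventory:
  'in' -> prefix (morpheme 1)
  'fold' -> root (morpheme 2)
  'ize' -> suffix (morpheme 3)
  'ize' -> suffix (morpheme 4)
Total morphemes: 4

4


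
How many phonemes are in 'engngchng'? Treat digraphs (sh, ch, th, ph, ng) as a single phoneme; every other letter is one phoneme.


Parsing 'engngchng' greedily, digraphs first:
  'e' -> vowel phoneme (phonemes so far: 1)
  'ng' -> digraph (1 consonant phoneme) (phonemes so far: 2)
  'ng' -> digraph (1 consonant phoneme) (phonemes so far: 3)
  'ch' -> digraph (1 consonant phoneme) (phonemes so far: 4)
  'ng' -> digraph (1 consonant phoneme) (phonemes so far: 5)
Total phonemes: 5

5


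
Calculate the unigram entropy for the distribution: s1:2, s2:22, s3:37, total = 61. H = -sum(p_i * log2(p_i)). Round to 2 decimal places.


Computing entropy H = -sum(p_i * log2(p_i)):
  s1: p = 2/61 = 0.0328, -p*log2(p) = 0.1617
  s2: p = 22/61 = 0.3607, -p*log2(p) = 0.5306
  s3: p = 37/61 = 0.6066, -p*log2(p) = 0.4375
H = sum of terms = 1.1298
Rounded to 2 decimals: 1.13

1.13


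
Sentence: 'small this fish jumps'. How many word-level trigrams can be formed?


Word trigrams from [4] words:
  Trigram 1: (small this fish)
  Trigram 2: (this fish jumps)
Total word trigrams: 4 - 2 = 2

2


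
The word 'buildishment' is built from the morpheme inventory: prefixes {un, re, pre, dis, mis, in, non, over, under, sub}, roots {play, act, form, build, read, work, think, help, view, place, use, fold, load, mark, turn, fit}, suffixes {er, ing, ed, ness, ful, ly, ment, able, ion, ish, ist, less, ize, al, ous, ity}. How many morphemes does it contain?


Segmenting 'buildishment' against the inventory:
  'build' -> root (morpheme 1)
  'ish' -> suffix (morpheme 2)
  'ment' -> suffix (morpheme 3)
Total morphemes: 3

3


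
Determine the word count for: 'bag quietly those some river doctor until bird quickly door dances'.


Counting words by splitting on spaces:
  Word 1: 'bag'
  Word 2: 'quietly'
  Word 3: 'those'
  Word 4: 'some'
  Word 5: 'river'
  Word 6: 'doctor'
  Word 7: 'until'
  Word 8: 'bird'
  Word 9: 'quickly'
  Word 10: 'door'
  Word 11: 'dances'
Total words: 11

11


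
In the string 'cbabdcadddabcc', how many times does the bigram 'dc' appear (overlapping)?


Scanning 'cbabdcadddabcc' for bigram 'dc':
  Position 0: 'cb' -> no
  Position 1: 'ba' -> no
  Position 2: 'ab' -> no
  Position 3: 'bd' -> no
  Position 4: 'dc' -> MATCH
  Position 5: 'ca' -> no
  Position 6: 'ad' -> no
  Position 7: 'dd' -> no
  Position 8: 'dd' -> no
  Position 9: 'da' -> no
  Position 10: 'ab' -> no
  Position 11: 'bc' -> no
  Position 12: 'cc' -> no
Total matches: 1

1


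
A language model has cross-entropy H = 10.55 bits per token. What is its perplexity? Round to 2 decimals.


Perplexity formula: PP = 2^H
H = 10.55
PP = 2^10.55
Decompose: 2^10.55 = 2^10 * 2^0.55
2^10 = 1024, 2^0.55 ~ 1.4640857
PP ~ 1024 * 1.4640857 = 1499.2237568
Rounded to 2 decimals: 1499.22

1499.22


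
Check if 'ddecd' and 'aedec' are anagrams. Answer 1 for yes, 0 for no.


Sort characters of 'ddecd': 'cddde'
Sort characters of 'aedec': 'acdee'
Sorted forms differ -> they are NOT anagrams
Result: 0

0


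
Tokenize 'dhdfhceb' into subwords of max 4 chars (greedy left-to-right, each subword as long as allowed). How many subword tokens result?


'dhdfhceb' has 8 characters.
Chunking with max size 4:
  Chunk 1: 'dhdf' (positions 0-3)
  Chunk 2: 'hceb' (positions 4-7)
Total chunks: ceil(8 / 4) = 2

2


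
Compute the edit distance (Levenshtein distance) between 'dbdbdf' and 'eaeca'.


Building DP table for s1='dbdbdf' (len 6) and s2='eaeca' (len 5):
       e  a  e  c  a
    0  1  2  3  4  5
  d 1  1  2  3  4  5
  b 2  2  2  3  4  5
  d 3  3  3  3  4  5
  b 4  4  4  4  4  5
  d 5  5  5  5  5  5
  f 6  6  6  6  6  6
Edit distance = dp[6][5] = 6

6


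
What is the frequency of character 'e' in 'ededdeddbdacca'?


Scanning 'ededdeddbdacca' for 'e':
  Position 0: 'e' -> MATCH (count: 1)
  Position 2: 'e' -> MATCH (count: 2)
  Position 5: 'e' -> MATCH (count: 3)
Total occurrences of 'e': 3

3


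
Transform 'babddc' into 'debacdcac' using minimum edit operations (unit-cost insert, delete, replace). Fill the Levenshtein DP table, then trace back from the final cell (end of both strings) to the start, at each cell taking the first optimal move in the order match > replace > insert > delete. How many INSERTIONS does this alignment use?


Edit distance = 5. Backtracking from cell (6, 9) with preference match > replace > insert > delete,
then listing the resulting alignment 'babddc' -> 'debacdcac' left to right:
  Step 1: insert 'd' [insertion #1]
  Step 2: insert 'e' [insertion #2]
  Step 3: keep 'b'
  Step 4: keep 'a'
  Step 5: replace b->c
  Step 6: keep 'd'
  Step 7: insert 'c' [insertion #3]
  Step 8: replace d->a
  Step 9: keep 'c'
Total insertions: 3

3


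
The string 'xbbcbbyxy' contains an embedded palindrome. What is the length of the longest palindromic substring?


Scanning 'xbbcbbyxy' for palindromic substrings.
Substring at positions 1-5: 'bbcbb'.
Check: reverse('bbcbb') = 'bbcbb' -> palindrome confirmed.
Neighbouring characters ('x' / 'y') break symmetry, so it cannot extend further.
No longer palindromic substring exists; longest length = 5

5


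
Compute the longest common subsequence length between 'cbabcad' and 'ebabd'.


DP table for LCS of 'cbabcad' and 'ebabd':
       e  b  a  b  d
    0  0  0  0  0  0
  c 0  0  0  0  0  0
  b 0  0  1  1  1  1
  a 0  0  1  2  2  2
  b 0  0  1  2  3  3
  c 0  0  1  2  3  3
  a 0  0  1  2  3  3
  d 0  0  1  2  3  4
LCS: 'babd'
LCS length = 4

4


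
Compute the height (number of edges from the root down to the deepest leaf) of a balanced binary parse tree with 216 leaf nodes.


In a balanced binary tree with n leaves the deepest leaf is ceil(log2(n)) edges below the root.
log2(216) = 7.7549
ceil(7.7549) = 8
height (edges) = 8

8


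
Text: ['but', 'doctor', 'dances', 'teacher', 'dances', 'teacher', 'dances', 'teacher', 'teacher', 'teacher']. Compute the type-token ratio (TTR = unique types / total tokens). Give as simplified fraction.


Tokens: 10
Unique types: ('but', 'dances', 'doctor', 'teacher') = 4
TTR = 4/10
Simplify: divide both by 2 -> 2/5
TTR = 2/5

2/5


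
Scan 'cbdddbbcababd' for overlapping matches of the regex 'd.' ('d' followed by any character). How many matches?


Pattern: d. means 'd' followed by any character.
Scanning 'cbdddbbcababd' position-by-position:
  Pos 0: window 'cb' -> no
  Pos 1: window 'bd' -> no
  Pos 2: window 'dd' -> MATCH
  Pos 3: window 'dd' -> MATCH
  Pos 4: window 'db' -> MATCH
  Pos 5: window 'bb' -> no
  Pos 6: window 'bc' -> no
  Pos 7: window 'ca' -> no
  Pos 8: window 'ab' -> no
  Pos 9: window 'ba' -> no
  Pos 10: window 'ab' -> no
  Pos 11: window 'bd' -> no
  Pos 12: window 'd' -> no
Total matches: 3

3


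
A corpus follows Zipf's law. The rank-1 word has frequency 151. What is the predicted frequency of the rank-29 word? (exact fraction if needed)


Zipf's law: freq(rank) = f1 / rank
f1 = 151, rank = 29
freq = 151 / 29
GCD(151, 29) = 1
Simplified: 151/29

151/29


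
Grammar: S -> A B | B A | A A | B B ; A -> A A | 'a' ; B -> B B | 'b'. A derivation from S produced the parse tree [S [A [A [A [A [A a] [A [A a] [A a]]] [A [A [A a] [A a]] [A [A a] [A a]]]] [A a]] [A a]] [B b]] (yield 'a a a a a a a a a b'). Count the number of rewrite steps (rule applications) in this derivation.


Every bracketed nonterminal node [X ...] in the tree is produced by exactly one rule application.
Reading the tree off as a leftmost derivation:
  Step 1: S  =>  A B   (applied S -> A B)
  Step 2: A B  =>  A A B   (applied A -> A A)
  Step 3: A A B  =>  A A A B   (applied A -> A A)
  Step 4: A A A B  =>  A A A A B   (applied A -> A A)
  Step 5: A A A A B  =>  A A A A A B   (applied A -> A A)
  Step 6: A A A A A B  =>  a A A A A B   (applied A -> a)
  Step 7: a A A A A B  =>  a A A A A A B   (applied A -> A A)
  Step 8: a A A A A A B  =>  a a A A A A B   (applied A -> a)
  Step 9: a a A A A A B  =>  a a a A A A B   (applied A -> a)
  Step 10: a a a A A A B  =>  a a a A A A A B   (applied A -> A A)
  Step 11: a a a A A A A B  =>  a a a A A A A A B   (applied A -> A A)
  Step 12: a a a A A A A A B  =>  a a a a A A A A B   (applied A -> a)
  Step 13: a a a a A A A A B  =>  a a a a a A A A B   (applied A -> a)
  Step 14: a a a a a A A A B  =>  a a a a a A A A A B   (applied A -> A A)
  Step 15: a a a a a A A A A B  =>  a a a a a a A A A B   (applied A -> a)
  Step 16: a a a a a a A A A B  =>  a a a a a a a A A B   (applied A -> a)
  Step 17: a a a a a a a A A B  =>  a a a a a a a a A B   (applied A -> a)
  Step 18: a a a a a a a a A B  =>  a a a a a a a a a B   (applied A -> a)
  Step 19: a a a a a a a a a B  =>  a a a a a a a a a b   (applied B -> b)
Final yield: a a a a a a a a a b
Total rewrite steps: 19

19


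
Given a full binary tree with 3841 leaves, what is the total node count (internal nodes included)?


Leaf nodes (terminals): 3841
Internal nodes = n - 1 = 3841 - 1 = 3840
Total = leaves + internal = 3841 + 3840 = 7681

7681


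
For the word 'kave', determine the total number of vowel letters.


Scanning each character of 'kave':
  Position 1: 'k' -> consonant (running count: 0)
  Position 2: 'a' -> vowel (running count: 1)
  Position 3: 'v' -> consonant (running count: 1)
  Position 4: 'e' -> vowel (running count: 2)
Total vowels: 2

2


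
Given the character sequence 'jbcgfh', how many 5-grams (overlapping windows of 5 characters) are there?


String 'jbcgfh' has length L = 6.
Number of overlapping n-grams = L - n + 1
Substituting: 6 - 5 + 1 = 2

2


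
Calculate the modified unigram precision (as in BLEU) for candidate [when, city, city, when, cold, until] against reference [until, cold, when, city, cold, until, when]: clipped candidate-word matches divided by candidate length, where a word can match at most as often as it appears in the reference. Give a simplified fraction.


Reference word counts: {'city': 1, 'cold': 2, 'until': 2, 'when': 2}
Checking each candidate word (with clipping):
  'when' -> in reference (ref count 2, used 1/2) -> match (matches: 1)
  'city' -> in reference (ref count 1, used 1/1) -> match (matches: 2)
  'city' -> ref count 1 already used up (1/1) -> clipped, no match (matches: 2)
  'when' -> in reference (ref count 2, used 2/2) -> match (matches: 3)
  'cold' -> in reference (ref count 2, used 1/2) -> match (matches: 4)
  'until' -> in reference (ref count 2, used 1/2) -> match (matches: 5)
Clipped matches: 5, Candidate length: 6
Precision = 5/6

5/6


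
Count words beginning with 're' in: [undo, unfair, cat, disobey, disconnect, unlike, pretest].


Checking each word for prefix 're':
  'undo' -> no (count: 0)
  'unfair' -> no (count: 0)
  'cat' -> no (count: 0)
  'disobey' -> no (count: 0)
  'disconnect' -> no (count: 0)
  'unlike' -> no (count: 0)
  'pretest' -> no (count: 0)
Total with prefix 're': 0

0


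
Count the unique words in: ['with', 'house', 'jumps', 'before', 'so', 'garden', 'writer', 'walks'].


Listing all tokens and tracking unique types:
  Token 1: 'with' -> NEW (unique so far: 1)
  Token 2: 'house' -> NEW (unique so far: 2)
  Token 3: 'jumps' -> NEW (unique so far: 3)
  Token 4: 'before' -> NEW (unique so far: 4)
  Token 5: 'so' -> NEW (unique so far: 5)
  Token 6: 'garden' -> NEW (unique so far: 6)
  Token 7: 'writer' -> NEW (unique so far: 7)
  Token 8: 'walks' -> NEW (unique so far: 8)
Unique types: ('before', 'garden', 'house', 'jumps', 'so', 'walks', 'with', 'writer')
Vocabulary size: 8

8


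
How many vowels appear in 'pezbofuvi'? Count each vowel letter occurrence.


Scanning each character of 'pezbofuvi':
  Position 1: 'p' -> consonant (running count: 0)
  Position 2: 'e' -> vowel (running count: 1)
  Position 3: 'z' -> consonant (running count: 1)
  Position 4: 'b' -> consonant (running count: 1)
  Position 5: 'o' -> vowel (running count: 2)
  Position 6: 'f' -> consonant (running count: 2)
  Position 7: 'u' -> vowel (running count: 3)
  Position 8: 'v' -> consonant (running count: 3)
  Position 9: 'i' -> vowel (running count: 4)
Total vowels: 4

4


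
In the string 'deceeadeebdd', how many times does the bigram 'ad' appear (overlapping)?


Scanning 'deceeadeebdd' for bigram 'ad':
  Position 0: 'de' -> no
  Position 1: 'ec' -> no
  Position 2: 'ce' -> no
  Position 3: 'ee' -> no
  Position 4: 'ea' -> no
  Position 5: 'ad' -> MATCH
  Position 6: 'de' -> no
  Position 7: 'ee' -> no
  Position 8: 'eb' -> no
  Position 9: 'bd' -> no
  Position 10: 'dd' -> no
Total matches: 1

1


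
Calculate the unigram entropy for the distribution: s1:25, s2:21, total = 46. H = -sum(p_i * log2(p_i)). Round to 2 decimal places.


Computing entropy H = -sum(p_i * log2(p_i)):
  s1: p = 25/46 = 0.5435, -p*log2(p) = 0.4781
  s2: p = 21/46 = 0.4565, -p*log2(p) = 0.5164
H = sum of terms = 0.9945
Rounded to 2 decimals: 0.99

0.99


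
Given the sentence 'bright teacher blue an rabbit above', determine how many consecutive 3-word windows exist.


Word trigrams from [6] words:
  Trigram 1: (bright teacher blue)
  Trigram 2: (teacher blue an)
  Trigram 3: (blue an rabbit)
  Trigram 4: (an rabbit above)
Total word trigrams: 6 - 2 = 4

4


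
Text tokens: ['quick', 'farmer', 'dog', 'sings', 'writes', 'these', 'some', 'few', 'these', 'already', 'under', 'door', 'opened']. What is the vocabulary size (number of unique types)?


Listing all tokens and tracking unique types:
  Token 1: 'quick' -> NEW (unique so far: 1)
  Token 2: 'farmer' -> NEW (unique so far: 2)
  Token 3: 'dog' -> NEW (unique so far: 3)
  Token 4: 'sings' -> NEW (unique so far: 4)
  Token 5: 'writes' -> NEW (unique so far: 5)
  Token 6: 'these' -> NEW (unique so far: 6)
  Token 7: 'some' -> NEW (unique so far: 7)
  Token 8: 'few' -> NEW (unique so far: 8)
  Token 9: 'these' -> duplicate (unique so far: 8)
  Token 10: 'already' -> NEW (unique so far: 9)
  Token 11: 'under' -> NEW (unique so far: 10)
  Token 12: 'door' -> NEW (unique so far: 11)
  Token 13: 'opened' -> NEW (unique so far: 12)
Unique types: ('already', 'dog', 'door', 'farmer', 'few', 'opened', 'quick', 'sings', 'some', 'these', 'under', 'writes')
Vocabulary size: 12

12


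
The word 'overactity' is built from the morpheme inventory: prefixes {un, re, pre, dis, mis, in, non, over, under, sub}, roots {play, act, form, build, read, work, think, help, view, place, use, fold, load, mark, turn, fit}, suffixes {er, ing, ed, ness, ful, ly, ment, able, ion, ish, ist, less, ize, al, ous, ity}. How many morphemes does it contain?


Segmenting 'overactity' against the inventory:
  'over' -> prefix (morpheme 1)
  'act' -> root (morpheme 2)
  'ity' -> suffix (morpheme 3)
Total morphemes: 3

3


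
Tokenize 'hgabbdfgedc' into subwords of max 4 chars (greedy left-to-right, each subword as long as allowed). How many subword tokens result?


'hgabbdfgedc' has 11 characters.
Chunking with max size 4:
  Chunk 1: 'hgab' (positions 0-3)
  Chunk 2: 'bdfg' (positions 4-7)
  Chunk 3: 'edc' (positions 8-10)
Total chunks: ceil(11 / 4) = 3

3


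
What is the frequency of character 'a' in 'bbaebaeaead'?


Scanning 'bbaebaeaead' for 'a':
  Position 2: 'a' -> MATCH (count: 1)
  Position 5: 'a' -> MATCH (count: 2)
  Position 7: 'a' -> MATCH (count: 3)
  Position 9: 'a' -> MATCH (count: 4)
Total occurrences of 'a': 4

4


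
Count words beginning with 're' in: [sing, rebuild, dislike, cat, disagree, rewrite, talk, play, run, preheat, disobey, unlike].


Checking each word for prefix 're':
  'sing' -> no (count: 0)
  'rebuild' -> YES, starts with 're' (count: 1)
  'dislike' -> no (count: 1)
  'cat' -> no (count: 1)
  'disagree' -> no (count: 1)
  'rewrite' -> YES, starts with 're' (count: 2)
  'talk' -> no (count: 2)
  'play' -> no (count: 2)
  'run' -> no (count: 2)
  'preheat' -> no (count: 2)
  'disobey' -> no (count: 2)
  'unlike' -> no (count: 2)
Total with prefix 're': 2

2


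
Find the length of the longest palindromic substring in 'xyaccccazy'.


Scanning 'xyaccccazy' for palindromic substrings.
Substring at positions 2-7: 'acccca'.
Check: reverse('acccca') = 'acccca' -> palindrome confirmed.
Neighbouring characters ('y' / 'z') break symmetry, so it cannot extend further.
No longer palindromic substring exists; longest length = 6

6


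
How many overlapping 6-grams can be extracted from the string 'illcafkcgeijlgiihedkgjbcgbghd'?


String 'illcafkcgeijlgiihedkgjbcgbghd' has length L = 29.
Number of overlapping n-grams = L - n + 1
Substituting: 29 - 6 + 1 = 24

24


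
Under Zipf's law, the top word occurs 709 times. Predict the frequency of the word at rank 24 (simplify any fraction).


Zipf's law: freq(rank) = f1 / rank
f1 = 709, rank = 24
freq = 709 / 24
GCD(709, 24) = 1
Simplified: 709/24

709/24


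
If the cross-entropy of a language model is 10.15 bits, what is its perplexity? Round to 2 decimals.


Perplexity formula: PP = 2^H
H = 10.15
PP = 2^10.15
Decompose: 2^10.15 = 2^10 * 2^0.15
2^10 = 1024, 2^0.15 ~ 1.1095695
PP ~ 1024 * 1.1095695 = 1136.1991680
Rounded to 2 decimals: 1136.20

1136.20


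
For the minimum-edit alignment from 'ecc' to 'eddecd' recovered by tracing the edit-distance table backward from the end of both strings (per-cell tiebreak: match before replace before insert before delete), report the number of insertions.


Edit distance = 4. Backtracking from cell (3, 6) with preference match > replace > insert > delete,
then listing the resulting alignment 'ecc' -> 'eddecd' left to right:
  Step 1: insert 'e' [insertion #1]
  Step 2: insert 'd' [insertion #2]
  Step 3: insert 'd' [insertion #3]
  Step 4: keep 'e'
  Step 5: keep 'c'
  Step 6: replace c->d
Total insertions: 3

3


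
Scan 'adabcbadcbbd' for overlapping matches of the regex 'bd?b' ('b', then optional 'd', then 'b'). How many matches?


Pattern: bd?b means 'b', then optional 'd', then 'b'.
Scanning 'adabcbadcbbd' position-by-position:
  Pos 0: window 'ada' -> no
  Pos 1: window 'dab' -> no
  Pos 2: window 'abc' -> no
  Pos 3: window 'bcb' -> no
  Pos 4: window 'cba' -> no
  Pos 5: window 'bad' -> no
  Pos 6: window 'adc' -> no
  Pos 7: window 'dcb' -> no
  Pos 8: window 'cbb' -> no
  Pos 9: window 'bbd' -> MATCH
  Pos 10: window 'bd' -> no
  Pos 11: window 'd' -> no
Total matches: 1

1


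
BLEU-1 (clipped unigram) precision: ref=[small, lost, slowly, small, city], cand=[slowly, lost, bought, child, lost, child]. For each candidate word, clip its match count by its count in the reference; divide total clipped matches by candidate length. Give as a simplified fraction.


Reference word counts: {'city': 1, 'lost': 1, 'slowly': 1, 'small': 2}
Checking each candidate word (with clipping):
  'slowly' -> in reference (ref count 1, used 1/1) -> match (matches: 1)
  'lost' -> in reference (ref count 1, used 1/1) -> match (matches: 2)
  'bought' -> not in reference -> no match (matches: 2)
  'child' -> not in reference -> no match (matches: 2)
  'lost' -> ref count 1 already used up (1/1) -> clipped, no match (matches: 2)
  'child' -> not in reference -> no match (matches: 2)
Clipped matches: 2, Candidate length: 6
Precision = 2/6 = 1/3

1/3


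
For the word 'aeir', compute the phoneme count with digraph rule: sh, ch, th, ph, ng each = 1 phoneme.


Parsing 'aeir' greedily, digraphs first:
  'a' -> vowel phoneme (phonemes so far: 1)
  'e' -> vowel phoneme (phonemes so far: 2)
  'i' -> vowel phoneme (phonemes so far: 3)
  'r' -> consonant phoneme (phonemes so far: 4)
Total phonemes: 4

4


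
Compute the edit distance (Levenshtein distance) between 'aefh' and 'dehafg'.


Building DP table for s1='aefh' (len 4) and s2='dehafg' (len 6):
       d  e  h  a  f  g
    0  1  2  3  4  5  6
  a 1  1  2  3  3  4  5
  e 2  2  1  2  3  4  5
  f 3  3  2  2  3  3  4
  h 4  4  3  2  3  4  4
Edit distance = dp[4][6] = 4

4


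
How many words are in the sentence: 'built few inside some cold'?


Counting words by splitting on spaces:
  Word 1: 'built'
  Word 2: 'few'
  Word 3: 'inside'
  Word 4: 'some'
  Word 5: 'cold'
Total words: 5

5


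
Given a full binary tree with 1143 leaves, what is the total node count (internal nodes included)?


Leaf nodes (terminals): 1143
Internal nodes = n - 1 = 1143 - 1 = 1142
Total = leaves + internal = 1143 + 1142 = 2285

2285


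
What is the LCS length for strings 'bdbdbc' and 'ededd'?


DP table for LCS of 'bdbdbc' and 'ededd':
       e  d  e  d  d
    0  0  0  0  0  0
  b 0  0  0  0  0  0
  d 0  0  1  1  1  1
  b 0  0  1  1  1  1
  d 0  0  1  1  2  2
  b 0  0  1  1  2  2
  c 0  0  1  1  2  2
LCS: 'dd'
LCS length = 2

2


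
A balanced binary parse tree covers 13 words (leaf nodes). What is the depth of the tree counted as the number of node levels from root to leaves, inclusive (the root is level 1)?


In a balanced binary tree with n leaves the deepest leaf is ceil(log2(n)) edges below the root,
so counting node levels inclusive of root and leaves gives ceil(log2(n)) + 1 levels.
log2(13) = 3.7004
ceil(3.7004) = 4
levels = 4 + 1 = 5

5


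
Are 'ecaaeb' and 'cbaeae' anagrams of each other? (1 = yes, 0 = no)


Sort characters of 'ecaaeb': 'aabcee'
Sort characters of 'cbaeae': 'aabcee'
Sorted forms match -> they ARE anagrams
Result: 1

1


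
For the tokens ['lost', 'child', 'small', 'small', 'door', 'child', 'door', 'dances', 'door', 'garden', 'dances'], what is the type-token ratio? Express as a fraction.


Tokens: 11
Unique types: ('child', 'dances', 'door', 'garden', 'lost', 'small') = 6
TTR = 6/11
Already in lowest terms.

6/11


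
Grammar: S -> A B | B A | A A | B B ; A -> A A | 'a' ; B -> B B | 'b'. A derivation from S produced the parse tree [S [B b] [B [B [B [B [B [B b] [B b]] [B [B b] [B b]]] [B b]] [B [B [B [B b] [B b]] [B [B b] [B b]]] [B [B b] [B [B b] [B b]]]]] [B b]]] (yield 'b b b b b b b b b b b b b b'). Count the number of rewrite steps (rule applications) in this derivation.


Every bracketed nonterminal node [X ...] in the tree is produced by exactly one rule application.
Reading the tree off as a leftmost derivation:
  Step 1: S  =>  B B   (applied S -> B B)
  Step 2: B B  =>  b B   (applied B -> b)
  Step 3: b B  =>  b B B   (applied B -> B B)
  Step 4: b B B  =>  b B B B   (applied B -> B B)
  Step 5: b B B B  =>  b B B B B   (applied B -> B B)
  Step 6: b B B B B  =>  b B B B B B   (applied B -> B B)
  Step 7: b B B B B B  =>  b B B B B B B   (applied B -> B B)
  Step 8: b B B B B B B  =>  b b B B B B B   (applied B -> b)
  Step 9: b b B B B B B  =>  b b b B B B B   (applied B -> b)
  Step 10: b b b B B B B  =>  b b b B B B B B   (applied B -> B B)
  Step 11: b b b B B B B B  =>  b b b b B B B B   (applied B -> b)
  Step 12: b b b b B B B B  =>  b b b b b B B B   (applied B -> b)
  Step 13: b b b b b B B B  =>  b b b b b b B B   (applied B -> b)
  Step 14: b b b b b b B B  =>  b b b b b b B B B   (applied B -> B B)
  Step 15: b b b b b b B B B  =>  b b b b b b B B B B   (applied B -> B B)
  Step 16: b b b b b b B B B B  =>  b b b b b b B B B B B   (applied B -> B B)
  Step 17: b b b b b b B B B B B  =>  b b b b b b b B B B B   (applied B -> b)
  Step 18: b b b b b b b B B B B  =>  b b b b b b b b B B B   (applied B -> b)
  Step 19: b b b b b b b b B B B  =>  b b b b b b b b B B B B   (applied B -> B B)
  Step 20: b b b b b b b b B B B B  =>  b b b b b b b b b B B B   (applied B -> b)
  Step 21: b b b b b b b b b B B B  =>  b b b b b b b b b b B B   (applied B -> b)
  Step 22: b b b b b b b b b b B B  =>  b b b b b b b b b b B B B   (applied B -> B B)
  Step 23: b b b b b b b b b b B B B  =>  b b b b b b b b b b b B B   (applied B -> b)
  Step 24: b b b b b b b b b b b B B  =>  b b b b b b b b b b b B B B   (applied B -> B B)
  Step 25: b b b b b b b b b b b B B B  =>  b b b b b b b b b b b b B B   (applied B -> b)
  Step 26: b b b b b b b b b b b b B B  =>  b b b b b b b b b b b b b B   (applied B -> b)
  Step 27: b b b b b b b b b b b b b B  =>  b b b b b b b b b b b b b b   (applied B -> b)
Final yield: b b b b b b b b b b b b b b
Total rewrite steps: 27

27


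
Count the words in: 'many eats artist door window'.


Counting words by splitting on spaces:
  Word 1: 'many'
  Word 2: 'eats'
  Word 3: 'artist'
  Word 4: 'door'
  Word 5: 'window'
Total words: 5

5


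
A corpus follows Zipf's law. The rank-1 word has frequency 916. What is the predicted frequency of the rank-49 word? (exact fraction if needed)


Zipf's law: freq(rank) = f1 / rank
f1 = 916, rank = 49
freq = 916 / 49
GCD(916, 49) = 1
Simplified: 916/49

916/49


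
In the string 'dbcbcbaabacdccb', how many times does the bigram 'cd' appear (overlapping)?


Scanning 'dbcbcbaabacdccb' for bigram 'cd':
  Position 0: 'db' -> no
  Position 1: 'bc' -> no
  Position 2: 'cb' -> no
  Position 3: 'bc' -> no
  Position 4: 'cb' -> no
  Position 5: 'ba' -> no
  Position 6: 'aa' -> no
  Position 7: 'ab' -> no
  Position 8: 'ba' -> no
  Position 9: 'ac' -> no
  Position 10: 'cd' -> MATCH
  Position 11: 'dc' -> no
  Position 12: 'cc' -> no
  Position 13: 'cb' -> no
Total matches: 1

1


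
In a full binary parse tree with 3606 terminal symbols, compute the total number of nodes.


Leaf nodes (terminals): 3606
Internal nodes = n - 1 = 3606 - 1 = 3605
Total = leaves + internal = 3606 + 3605 = 7211

7211


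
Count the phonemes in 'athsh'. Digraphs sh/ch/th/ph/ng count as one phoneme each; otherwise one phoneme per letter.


Parsing 'athsh' greedily, digraphs first:
  'a' -> vowel phoneme (phonemes so far: 1)
  'th' -> digraph (1 consonant phoneme) (phonemes so far: 2)
  'sh' -> digraph (1 consonant phoneme) (phonemes so far: 3)
Total phonemes: 3

3


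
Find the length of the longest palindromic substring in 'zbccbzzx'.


Scanning 'zbccbzzx' for palindromic substrings.
Substring at positions 0-5: 'zbccbz'.
Check: reverse('zbccbz') = 'zbccbz' -> palindrome confirmed.
Neighbouring characters ('-' / 'z') break symmetry, so it cannot extend further.
No longer palindromic substring exists; longest length = 6

6


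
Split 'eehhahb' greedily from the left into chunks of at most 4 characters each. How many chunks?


'eehhahb' has 7 characters.
Chunking with max size 4:
  Chunk 1: 'eehh' (positions 0-3)
  Chunk 2: 'ahb' (positions 4-6)
Total chunks: ceil(7 / 4) = 2

2


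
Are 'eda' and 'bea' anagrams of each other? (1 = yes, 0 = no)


Sort characters of 'eda': 'ade'
Sort characters of 'bea': 'abe'
Sorted forms differ -> they are NOT anagrams
Result: 0

0


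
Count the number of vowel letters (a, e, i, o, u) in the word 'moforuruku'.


Scanning each character of 'moforuruku':
  Position 1: 'm' -> consonant (running count: 0)
  Position 2: 'o' -> vowel (running count: 1)
  Position 3: 'f' -> consonant (running count: 1)
  Position 4: 'o' -> vowel (running count: 2)
  Position 5: 'r' -> consonant (running count: 2)
  Position 6: 'u' -> vowel (running count: 3)
  Position 7: 'r' -> consonant (running count: 3)
  Position 8: 'u' -> vowel (running count: 4)
  Position 9: 'k' -> consonant (running count: 4)
  Position 10: 'u' -> vowel (running count: 5)
Total vowels: 5

5


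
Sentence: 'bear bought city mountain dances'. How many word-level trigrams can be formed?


Word trigrams from [5] words:
  Trigram 1: (bear bought city)
  Trigram 2: (bought city mountain)
  Trigram 3: (city mountain dances)
Total word trigrams: 5 - 2 = 3

3


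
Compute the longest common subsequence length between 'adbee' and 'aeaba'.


DP table for LCS of 'adbee' and 'aeaba':
       a  e  a  b  a
    0  0  0  0  0  0
  a 0  1  1  1  1  1
  d 0  1  1  1  1  1
  b 0  1  1  1  2  2
  e 0  1  2  2  2  2
  e 0  1  2  2  2  2
LCS: 'ab'
LCS length = 2

2


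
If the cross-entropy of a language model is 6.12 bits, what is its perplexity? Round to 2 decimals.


Perplexity formula: PP = 2^H
H = 6.12
PP = 2^6.12
Decompose: 2^6.12 = 2^6 * 2^0.12
2^6 = 64, 2^0.12 ~ 1.0867349
PP ~ 64 * 1.0867349 = 69.5510336
Rounded to 2 decimals: 69.55

69.55


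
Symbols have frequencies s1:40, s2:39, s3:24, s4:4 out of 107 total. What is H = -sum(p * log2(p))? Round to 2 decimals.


Computing entropy H = -sum(p_i * log2(p_i)):
  s1: p = 40/107 = 0.3738, -p*log2(p) = 0.5307
  s2: p = 39/107 = 0.3645, -p*log2(p) = 0.5307
  s3: p = 24/107 = 0.2243, -p*log2(p) = 0.4837
  s4: p = 4/107 = 0.0374, -p*log2(p) = 0.1773
H = sum of terms = 1.7224
Rounded to 2 decimals: 1.72

1.72


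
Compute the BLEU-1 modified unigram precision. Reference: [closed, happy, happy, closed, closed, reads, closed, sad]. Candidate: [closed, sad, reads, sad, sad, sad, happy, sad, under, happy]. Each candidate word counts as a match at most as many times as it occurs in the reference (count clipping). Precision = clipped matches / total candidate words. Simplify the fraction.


Reference word counts: {'closed': 4, 'happy': 2, 'reads': 1, 'sad': 1}
Checking each candidate word (with clipping):
  'closed' -> in reference (ref count 4, used 1/4) -> match (matches: 1)
  'sad' -> in reference (ref count 1, used 1/1) -> match (matches: 2)
  'reads' -> in reference (ref count 1, used 1/1) -> match (matches: 3)
  'sad' -> ref count 1 already used up (1/1) -> clipped, no match (matches: 3)
  'sad' -> ref count 1 already used up (1/1) -> clipped, no match (matches: 3)
  'sad' -> ref count 1 already used up (1/1) -> clipped, no match (matches: 3)
  'happy' -> in reference (ref count 2, used 1/2) -> match (matches: 4)
  'sad' -> ref count 1 already used up (1/1) -> clipped, no match (matches: 4)
  'under' -> not in reference -> no match (matches: 4)
  'happy' -> in reference (ref count 2, used 2/2) -> match (matches: 5)
Clipped matches: 5, Candidate length: 10
Precision = 5/10 = 1/2

1/2


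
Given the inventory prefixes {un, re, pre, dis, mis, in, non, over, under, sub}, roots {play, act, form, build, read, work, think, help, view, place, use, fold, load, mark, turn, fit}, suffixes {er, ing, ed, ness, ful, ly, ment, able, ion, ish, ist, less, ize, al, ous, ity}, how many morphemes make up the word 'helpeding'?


Segmenting 'helpeding' against the inventory:
  'help' -> root (morpheme 1)
  'ed' -> suffix (morpheme 2)
  'ing' -> suffix (morpheme 3)
Total morphemes: 3

3


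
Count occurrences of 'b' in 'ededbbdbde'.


Scanning 'ededbbdbde' for 'b':
  Position 4: 'b' -> MATCH (count: 1)
  Position 5: 'b' -> MATCH (count: 2)
  Position 7: 'b' -> MATCH (count: 3)
Total occurrences of 'b': 3

3


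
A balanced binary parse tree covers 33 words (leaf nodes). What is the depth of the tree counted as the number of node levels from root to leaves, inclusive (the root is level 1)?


In a balanced binary tree with n leaves the deepest leaf is ceil(log2(n)) edges below the root,
so counting node levels inclusive of root and leaves gives ceil(log2(n)) + 1 levels.
log2(33) = 5.0444
ceil(5.0444) = 6
levels = 6 + 1 = 7

7


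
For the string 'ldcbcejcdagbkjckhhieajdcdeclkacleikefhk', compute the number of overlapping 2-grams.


String 'ldcbcejcdagbkjckhhieajdcdeclkacleikefhk' has length L = 39.
Number of overlapping n-grams = L - n + 1
Substituting: 39 - 2 + 1 = 38

38


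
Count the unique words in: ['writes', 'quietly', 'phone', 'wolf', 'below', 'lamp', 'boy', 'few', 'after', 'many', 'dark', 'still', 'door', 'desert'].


Listing all tokens and tracking unique types:
  Token 1: 'writes' -> NEW (unique so far: 1)
  Token 2: 'quietly' -> NEW (unique so far: 2)
  Token 3: 'phone' -> NEW (unique so far: 3)
  Token 4: 'wolf' -> NEW (unique so far: 4)
  Token 5: 'below' -> NEW (unique so far: 5)
  Token 6: 'lamp' -> NEW (unique so far: 6)
  Token 7: 'boy' -> NEW (unique so far: 7)
  Token 8: 'few' -> NEW (unique so far: 8)
  Token 9: 'after' -> NEW (unique so far: 9)
  Token 10: 'many' -> NEW (unique so far: 10)
  Token 11: 'dark' -> NEW (unique so far: 11)
  Token 12: 'still' -> NEW (unique so far: 12)
  Token 13: 'door' -> NEW (unique so far: 13)
  Token 14: 'desert' -> NEW (unique so far: 14)
Unique types: ('after', 'below', 'boy', 'dark', 'desert', 'door', 'few', 'lamp', 'many', 'phone', 'quietly', 'still', 'wolf', 'writes')
Vocabulary size: 14

14


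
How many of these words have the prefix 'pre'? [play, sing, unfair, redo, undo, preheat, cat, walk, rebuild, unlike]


Checking each word for prefix 'pre':
  'play' -> no (count: 0)
  'sing' -> no (count: 0)
  'unfair' -> no (count: 0)
  'redo' -> no (count: 0)
  'undo' -> no (count: 0)
  'preheat' -> YES, starts with 'pre' (count: 1)
  'cat' -> no (count: 1)
  'walk' -> no (count: 1)
  'rebuild' -> no (count: 1)
  'unlike' -> no (count: 1)
Total with prefix 'pre': 1

1


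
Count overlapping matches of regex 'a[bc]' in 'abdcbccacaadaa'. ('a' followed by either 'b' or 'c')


Pattern: a[bc] means 'a' followed by either 'b' or 'c'.
Scanning 'abdcbccacaadaa' position-by-position:
  Pos 0: window 'ab' -> MATCH
  Pos 1: window 'bd' -> no
  Pos 2: window 'dc' -> no
  Pos 3: window 'cb' -> no
  Pos 4: window 'bc' -> no
  Pos 5: window 'cc' -> no
  Pos 6: window 'ca' -> no
  Pos 7: window 'ac' -> MATCH
  Pos 8: window 'ca' -> no
  Pos 9: window 'aa' -> no
  Pos 10: window 'ad' -> no
  Pos 11: window 'da' -> no
  Pos 12: window 'aa' -> no
  Pos 13: window 'a' -> no
Total matches: 2

2


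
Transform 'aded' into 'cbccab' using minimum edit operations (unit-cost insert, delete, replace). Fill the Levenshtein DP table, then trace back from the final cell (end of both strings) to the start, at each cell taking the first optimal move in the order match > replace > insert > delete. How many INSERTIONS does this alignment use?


Edit distance = 6. Backtracking from cell (4, 6) with preference match > replace > insert > delete,
then listing the resulting alignment 'aded' -> 'cbccab' left to right:
  Step 1: insert 'c' [insertion #1]
  Step 2: insert 'b' [insertion #2]
  Step 3: replace a->c
  Step 4: replace d->c
  Step 5: replace e->a
  Step 6: replace d->b
Total insertions: 2

2


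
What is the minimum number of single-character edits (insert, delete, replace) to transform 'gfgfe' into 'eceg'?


Building DP table for s1='gfgfe' (len 5) and s2='eceg' (len 4):
       e  c  e  g
    0  1  2  3  4
  g 1  1  2  3  3
  f 2  2  2  3  4
  g 3  3  3  3  3
  f 4  4  4  4  4
  e 5  4  5  4  5
Edit distance = dp[5][4] = 5

5


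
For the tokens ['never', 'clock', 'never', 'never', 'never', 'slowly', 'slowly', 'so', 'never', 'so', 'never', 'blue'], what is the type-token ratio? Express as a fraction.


Tokens: 12
Unique types: ('blue', 'clock', 'never', 'slowly', 'so') = 5
TTR = 5/12
Already in lowest terms.

5/12


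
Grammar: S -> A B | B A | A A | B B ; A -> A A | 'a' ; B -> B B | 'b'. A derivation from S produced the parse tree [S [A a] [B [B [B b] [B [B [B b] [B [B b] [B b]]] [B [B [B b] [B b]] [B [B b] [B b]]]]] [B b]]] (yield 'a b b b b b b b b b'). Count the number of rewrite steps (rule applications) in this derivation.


Every bracketed nonterminal node [X ...] in the tree is produced by exactly one rule application.
Reading the tree off as a leftmost derivation:
  Step 1: S  =>  A B   (applied S -> A B)
  Step 2: A B  =>  a B   (applied A -> a)
  Step 3: a B  =>  a B B   (applied B -> B B)
  Step 4: a B B  =>  a B B B   (applied B -> B B)
  Step 5: a B B B  =>  a b B B   (applied B -> b)
  Step 6: a b B B  =>  a b B B B   (applied B -> B B)
  Step 7: a b B B B  =>  a b B B B B   (applied B -> B B)
  Step 8: a b B B B B  =>  a b b B B B   (applied B -> b)
  Step 9: a b b B B B  =>  a b b B B B B   (applied B -> B B)
  Step 10: a b b B B B B  =>  a b b b B B B   (applied B -> b)
  Step 11: a b b b B B B  =>  a b b b b B B   (applied B -> b)
  Step 12: a b b b b B B  =>  a b b b b B B B   (applied B -> B B)
  Step 13: a b b b b B B B  =>  a b b b b B B B B   (applied B -> B B)
  Step 14: a b b b b B B B B  =>  a b b b b b B B B   (applied B -> b)
  Step 15: a b b b b b B B B  =>  a b b b b b b B B   (applied B -> b)
  Step 16: a b b b b b b B B  =>  a b b b b b b B B B   (applied B -> B B)
  Step 17: a b b b b b b B B B  =>  a b b b b b b b B B   (applied B -> b)
  Step 18: a b b b b b b b B B  =>  a b b b b b b b b B   (applied B -> b)
  Step 19: a b b b b b b b b B  =>  a b b b b b b b b b   (applied B -> b)
Final yield: a b b b b b b b b b
Total rewrite steps: 19

19


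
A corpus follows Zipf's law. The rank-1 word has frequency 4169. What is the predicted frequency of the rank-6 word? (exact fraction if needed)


Zipf's law: freq(rank) = f1 / rank
f1 = 4169, rank = 6
freq = 4169 / 6
GCD(4169, 6) = 1
Simplified: 4169/6

4169/6


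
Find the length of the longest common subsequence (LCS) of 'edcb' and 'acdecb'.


DP table for LCS of 'edcb' and 'acdecb':
       a  c  d  e  c  b
    0  0  0  0  0  0  0
  e 0  0  0  0  1  1  1
  d 0  0  0  1  1  1  1
  c 0  0  1  1  1  2  2
  b 0  0  1  1  1  2  3
LCS: 'ecb'
LCS length = 3

3


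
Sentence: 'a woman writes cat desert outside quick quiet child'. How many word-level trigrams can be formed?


Word trigrams from [9] words:
  Trigram 1: (a woman writes)
  Trigram 2: (woman writes cat)
  Trigram 3: (writes cat desert)
  Trigram 4: (cat desert outside)
  Trigram 5: (desert outside quick)
  Trigram 6: (outside quick quiet)
  Trigram 7: (quick quiet child)
Total word trigrams: 9 - 2 = 7

7
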